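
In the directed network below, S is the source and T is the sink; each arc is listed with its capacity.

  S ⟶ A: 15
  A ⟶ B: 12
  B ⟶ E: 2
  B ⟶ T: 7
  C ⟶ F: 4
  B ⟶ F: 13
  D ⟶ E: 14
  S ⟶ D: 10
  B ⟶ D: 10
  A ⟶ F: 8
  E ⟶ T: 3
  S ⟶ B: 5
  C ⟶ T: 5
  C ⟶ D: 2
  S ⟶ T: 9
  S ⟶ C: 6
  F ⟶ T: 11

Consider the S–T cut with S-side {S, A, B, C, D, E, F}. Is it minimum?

Yes — it is a minimum cut (capacity 35).

Given cut capacity: 9 + 7 + 5 + 3 + 11 = 35.
Augment S→T: bottleneck 9, flow now 9.
Augment S→B→T: bottleneck 5, flow now 14.
Augment S→C→T: bottleneck 5, flow now 19.
Augment S→A→B→T: bottleneck 2, flow now 21.
Augment S→A→F→T: bottleneck 8, flow now 29.
Augment S→C→F→T: bottleneck 1, flow now 30.
Augment S→D→E→T: bottleneck 3, flow now 33.
Augment S→A→B→F→T: bottleneck 2, flow now 35.
No augmenting path remains; maximum flow = 35.
Cut capacity 35 equals the max flow, so it is a minimum cut.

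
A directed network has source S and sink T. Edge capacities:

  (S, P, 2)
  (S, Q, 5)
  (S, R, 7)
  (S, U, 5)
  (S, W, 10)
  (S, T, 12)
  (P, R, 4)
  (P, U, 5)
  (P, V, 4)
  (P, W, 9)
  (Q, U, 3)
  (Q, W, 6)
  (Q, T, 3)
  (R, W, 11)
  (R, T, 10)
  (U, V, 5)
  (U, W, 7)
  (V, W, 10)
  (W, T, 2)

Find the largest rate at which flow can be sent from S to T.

Augment S→T: bottleneck 12, flow now 12.
Augment S→Q→T: bottleneck 3, flow now 15.
Augment S→R→T: bottleneck 7, flow now 22.
Augment S→W→T: bottleneck 2, flow now 24.
Augment S→P→R→T: bottleneck 2, flow now 26.
No augmenting path remains; maximum flow = 26.
In the residual graph, reachable from S: {S, Q, U, V, W}.
Min-cut edges: S→P (2), S→R (7), S→T (12), Q→T (3), W→T (2); capacity 2 + 7 + 12 + 3 + 2 = 26.
This cut is saturated, so no flow can exceed 26.

26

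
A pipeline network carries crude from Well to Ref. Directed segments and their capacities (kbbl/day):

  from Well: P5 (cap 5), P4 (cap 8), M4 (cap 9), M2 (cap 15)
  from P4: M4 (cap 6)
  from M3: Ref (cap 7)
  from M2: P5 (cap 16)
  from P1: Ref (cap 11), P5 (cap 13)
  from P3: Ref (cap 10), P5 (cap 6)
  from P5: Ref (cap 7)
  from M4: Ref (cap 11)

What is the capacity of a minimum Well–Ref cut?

18

Augment Well→P5→Ref: bottleneck 5, flow now 5.
Augment Well→M4→Ref: bottleneck 9, flow now 14.
Augment Well→P4→M4→Ref: bottleneck 2, flow now 16.
Augment Well→M2→P5→Ref: bottleneck 2, flow now 18.
No augmenting path remains; maximum flow = 18.
By max-flow min-cut, the minimum cut capacity equals the max flow.
In the residual graph, reachable from Well: {Well, P4, M2, P5, M4}.
Min-cut edges: P5→Ref (7), M4→Ref (11); capacity 7 + 11 = 18.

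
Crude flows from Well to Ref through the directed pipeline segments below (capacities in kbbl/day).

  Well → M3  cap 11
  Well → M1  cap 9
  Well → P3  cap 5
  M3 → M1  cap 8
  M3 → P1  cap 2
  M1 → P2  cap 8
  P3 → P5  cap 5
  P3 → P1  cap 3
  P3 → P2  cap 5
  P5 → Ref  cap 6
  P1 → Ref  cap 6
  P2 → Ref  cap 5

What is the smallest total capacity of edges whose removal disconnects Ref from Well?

12

Augment Well→M3→P1→Ref: bottleneck 2, flow now 2.
Augment Well→M1→P2→Ref: bottleneck 5, flow now 7.
Augment Well→P3→P5→Ref: bottleneck 5, flow now 12.
No augmenting path remains; maximum flow = 12.
By max-flow min-cut, the minimum cut capacity equals the max flow.
In the residual graph, reachable from Well: {Well, M3, M1, P2}.
Min-cut edges: Well→P3 (5), M3→P1 (2), P2→Ref (5); capacity 5 + 2 + 5 = 12.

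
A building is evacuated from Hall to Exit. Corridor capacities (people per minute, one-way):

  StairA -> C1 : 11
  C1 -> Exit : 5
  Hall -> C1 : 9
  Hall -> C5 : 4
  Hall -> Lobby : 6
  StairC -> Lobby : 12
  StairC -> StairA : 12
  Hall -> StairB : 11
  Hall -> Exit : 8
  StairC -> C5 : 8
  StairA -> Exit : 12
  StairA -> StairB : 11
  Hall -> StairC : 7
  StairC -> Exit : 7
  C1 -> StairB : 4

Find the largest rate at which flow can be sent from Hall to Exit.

20

Augment Hall→Exit: bottleneck 8, flow now 8.
Augment Hall→StairC→Exit: bottleneck 7, flow now 15.
Augment Hall→C1→Exit: bottleneck 5, flow now 20.
No augmenting path remains; maximum flow = 20.
In the residual graph, reachable from Hall: {Hall, C5, C1, Lobby, StairB}.
Min-cut edges: Hall→StairC (7), Hall→Exit (8), C1→Exit (5); capacity 7 + 8 + 5 = 20.
This cut is saturated, so no flow can exceed 20.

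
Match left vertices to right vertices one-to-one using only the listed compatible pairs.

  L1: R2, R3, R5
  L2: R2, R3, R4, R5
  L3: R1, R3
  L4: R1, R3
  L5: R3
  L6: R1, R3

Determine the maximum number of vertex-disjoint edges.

4

Unit-capacity flow: source→left, listed edges, right→sink; max matching = max flow.
Augmenting path L1→R2 (+1); matched 1.
Augmenting path L2→R3 (+1); matched 2.
Augmenting path L3→R1 (+1); matched 3.
Augmenting path L4→R3→L2→R4 (+1); matched 4.
No augmenting path remains; maximum matching = 4.
König certificate: {L1, L2, R1, R3} is a vertex cover of size 4 (every listed pair touches it), so no matching can be larger.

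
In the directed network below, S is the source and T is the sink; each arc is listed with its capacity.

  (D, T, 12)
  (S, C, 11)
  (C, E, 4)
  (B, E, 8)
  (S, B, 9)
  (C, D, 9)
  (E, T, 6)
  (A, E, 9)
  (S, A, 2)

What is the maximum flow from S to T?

Augment S→A→E→T: bottleneck 2, flow now 2.
Augment S→B→E→T: bottleneck 4, flow now 6.
Augment S→C→D→T: bottleneck 9, flow now 15.
No augmenting path remains; maximum flow = 15.
In the residual graph, reachable from S: {S, A, B, C, E}.
Min-cut edges: C→D (9), E→T (6); capacity 9 + 6 = 15.
This cut is saturated, so no flow can exceed 15.

15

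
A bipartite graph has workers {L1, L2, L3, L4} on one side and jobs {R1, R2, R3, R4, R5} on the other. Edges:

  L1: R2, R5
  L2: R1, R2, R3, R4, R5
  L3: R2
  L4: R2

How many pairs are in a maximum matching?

Unit-capacity flow: source→left, listed edges, right→sink; max matching = max flow.
Augmenting path L1→R2 (+1); matched 1.
Augmenting path L2→R1 (+1); matched 2.
Augmenting path L3→R2→L1→R5 (+1); matched 3.
No augmenting path remains; maximum matching = 3.
König certificate: {L1, L2, R2} is a vertex cover of size 3 (every listed pair touches it), so no matching can be larger.

3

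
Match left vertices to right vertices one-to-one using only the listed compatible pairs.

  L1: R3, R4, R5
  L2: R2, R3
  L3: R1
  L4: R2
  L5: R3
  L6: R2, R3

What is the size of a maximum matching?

Unit-capacity flow: source→left, listed edges, right→sink; max matching = max flow.
Augmenting path L1→R3 (+1); matched 1.
Augmenting path L2→R2 (+1); matched 2.
Augmenting path L3→R1 (+1); matched 3.
Augmenting path L5→R3→L1→R4 (+1); matched 4.
No augmenting path remains; maximum matching = 4.
König certificate: {L1, L3, R2, R3} is a vertex cover of size 4 (every listed pair touches it), so no matching can be larger.

4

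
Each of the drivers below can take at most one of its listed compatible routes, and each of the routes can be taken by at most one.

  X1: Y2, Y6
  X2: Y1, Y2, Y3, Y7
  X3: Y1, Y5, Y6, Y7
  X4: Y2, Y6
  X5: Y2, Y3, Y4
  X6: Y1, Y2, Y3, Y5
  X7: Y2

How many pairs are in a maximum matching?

Unit-capacity flow: source→left, listed edges, right→sink; max matching = max flow.
Augmenting path X1→Y2 (+1); matched 1.
Augmenting path X2→Y1 (+1); matched 2.
Augmenting path X3→Y5 (+1); matched 3.
Augmenting path X4→Y6 (+1); matched 4.
Augmenting path X5→Y3 (+1); matched 5.
Augmenting path X6→Y1→X2→Y7 (+1); matched 6.
No augmenting path remains; maximum matching = 6.
König certificate: {X2, X3, X5, X6, Y2, Y6} is a vertex cover of size 6 (every listed pair touches it), so no matching can be larger.

6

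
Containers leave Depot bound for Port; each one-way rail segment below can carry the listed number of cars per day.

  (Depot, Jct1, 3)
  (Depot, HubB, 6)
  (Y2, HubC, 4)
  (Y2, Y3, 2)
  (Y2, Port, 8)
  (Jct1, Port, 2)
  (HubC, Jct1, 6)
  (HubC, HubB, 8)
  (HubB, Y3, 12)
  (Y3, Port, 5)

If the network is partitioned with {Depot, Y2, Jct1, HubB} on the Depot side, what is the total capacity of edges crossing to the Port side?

28

Edges leaving {Depot, Y2, Jct1, HubB}: Y2→HubC (4), Y2→Y3 (2), Y2→Port (8), Jct1→Port (2), HubB→Y3 (12).
Cut capacity = 4 + 2 + 8 + 2 + 12 = 28.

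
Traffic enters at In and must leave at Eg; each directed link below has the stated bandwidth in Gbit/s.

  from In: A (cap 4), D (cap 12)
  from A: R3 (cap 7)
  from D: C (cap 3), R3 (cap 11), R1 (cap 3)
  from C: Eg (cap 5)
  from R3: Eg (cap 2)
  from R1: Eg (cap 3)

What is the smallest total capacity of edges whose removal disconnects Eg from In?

Augment In→A→R3→Eg: bottleneck 2, flow now 2.
Augment In→D→C→Eg: bottleneck 3, flow now 5.
Augment In→D→R1→Eg: bottleneck 3, flow now 8.
No augmenting path remains; maximum flow = 8.
By max-flow min-cut, the minimum cut capacity equals the max flow.
In the residual graph, reachable from In: {In, A, D, R3}.
Min-cut edges: D→C (3), D→R1 (3), R3→Eg (2); capacity 3 + 3 + 2 = 8.

8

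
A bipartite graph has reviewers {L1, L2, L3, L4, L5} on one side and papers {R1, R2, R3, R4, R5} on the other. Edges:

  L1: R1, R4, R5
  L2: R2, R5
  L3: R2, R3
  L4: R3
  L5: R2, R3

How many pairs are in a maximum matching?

Unit-capacity flow: source→left, listed edges, right→sink; max matching = max flow.
Augmenting path L1→R1 (+1); matched 1.
Augmenting path L2→R2 (+1); matched 2.
Augmenting path L3→R3 (+1); matched 3.
Augmenting path L5→R2→L2→R5 (+1); matched 4.
No augmenting path remains; maximum matching = 4.
König certificate: {L1, L2, R2, R3} is a vertex cover of size 4 (every listed pair touches it), so no matching can be larger.

4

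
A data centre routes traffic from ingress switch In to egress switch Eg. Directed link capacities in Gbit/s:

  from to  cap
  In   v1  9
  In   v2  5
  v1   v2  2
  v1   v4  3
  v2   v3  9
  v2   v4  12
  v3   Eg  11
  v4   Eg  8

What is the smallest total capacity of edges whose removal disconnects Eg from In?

10

Augment In→v1→v4→Eg: bottleneck 3, flow now 3.
Augment In→v2→v3→Eg: bottleneck 5, flow now 8.
Augment In→v1→v2→v3→Eg: bottleneck 2, flow now 10.
No augmenting path remains; maximum flow = 10.
By max-flow min-cut, the minimum cut capacity equals the max flow.
In the residual graph, reachable from In: {In, v1}.
Min-cut edges: In→v2 (5), v1→v2 (2), v1→v4 (3); capacity 5 + 2 + 3 = 10.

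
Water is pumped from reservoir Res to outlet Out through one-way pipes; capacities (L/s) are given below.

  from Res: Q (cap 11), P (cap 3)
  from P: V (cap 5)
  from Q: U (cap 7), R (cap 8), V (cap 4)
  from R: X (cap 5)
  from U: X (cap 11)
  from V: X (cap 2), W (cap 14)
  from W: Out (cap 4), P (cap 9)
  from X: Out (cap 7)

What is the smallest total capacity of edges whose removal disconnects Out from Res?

Augment Res→P→V→W→Out: bottleneck 3, flow now 3.
Augment Res→Q→R→X→Out: bottleneck 5, flow now 8.
Augment Res→Q→U→X→Out: bottleneck 2, flow now 10.
Augment Res→Q→V→W→Out: bottleneck 1, flow now 11.
No augmenting path remains; maximum flow = 11.
By max-flow min-cut, the minimum cut capacity equals the max flow.
In the residual graph, reachable from Res: {Res, P, Q, R, U, V, W, X}.
Min-cut edges: W→Out (4), X→Out (7); capacity 4 + 7 = 11.

11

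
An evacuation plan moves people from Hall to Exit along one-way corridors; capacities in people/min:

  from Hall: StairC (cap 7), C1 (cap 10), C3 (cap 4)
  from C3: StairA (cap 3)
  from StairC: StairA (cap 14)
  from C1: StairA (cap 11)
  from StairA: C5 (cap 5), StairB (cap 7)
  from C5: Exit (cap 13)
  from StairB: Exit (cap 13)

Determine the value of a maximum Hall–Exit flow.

Augment Hall→C3→StairA→C5→Exit: bottleneck 3, flow now 3.
Augment Hall→StairC→StairA→C5→Exit: bottleneck 2, flow now 5.
Augment Hall→StairC→StairA→StairB→Exit: bottleneck 5, flow now 10.
Augment Hall→C1→StairA→StairB→Exit: bottleneck 2, flow now 12.
No augmenting path remains; maximum flow = 12.
In the residual graph, reachable from Hall: {Hall, C3, StairC, C1, StairA}.
Min-cut edges: StairA→C5 (5), StairA→StairB (7); capacity 5 + 7 = 12.
This cut is saturated, so no flow can exceed 12.

12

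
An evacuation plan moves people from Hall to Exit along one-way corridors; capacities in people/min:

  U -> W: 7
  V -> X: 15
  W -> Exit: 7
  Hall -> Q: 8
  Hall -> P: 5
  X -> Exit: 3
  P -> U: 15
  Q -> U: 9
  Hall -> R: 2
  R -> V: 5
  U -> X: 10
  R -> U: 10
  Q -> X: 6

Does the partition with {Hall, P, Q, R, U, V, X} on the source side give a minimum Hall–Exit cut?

Given cut capacity: 7 + 3 = 10.
Augment Hall→Q→X→Exit: bottleneck 3, flow now 3.
Augment Hall→P→U→W→Exit: bottleneck 5, flow now 8.
Augment Hall→Q→U→W→Exit: bottleneck 2, flow now 10.
No augmenting path remains; maximum flow = 10.
Cut capacity 10 equals the max flow, so it is a minimum cut.

Yes — it is a minimum cut (capacity 10).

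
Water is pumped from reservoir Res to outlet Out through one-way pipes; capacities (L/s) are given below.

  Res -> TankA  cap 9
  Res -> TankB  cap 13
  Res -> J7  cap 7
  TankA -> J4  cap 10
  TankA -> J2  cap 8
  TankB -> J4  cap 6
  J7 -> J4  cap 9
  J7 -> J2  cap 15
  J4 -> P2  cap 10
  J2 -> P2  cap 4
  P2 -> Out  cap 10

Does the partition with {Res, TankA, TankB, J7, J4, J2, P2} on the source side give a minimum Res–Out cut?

Yes — it is a minimum cut (capacity 10).

Given cut capacity: 10 = 10.
Augment Res→TankA→J4→P2→Out: bottleneck 9, flow now 9.
Augment Res→TankB→J4→P2→Out: bottleneck 1, flow now 10.
No augmenting path remains; maximum flow = 10.
Cut capacity 10 equals the max flow, so it is a minimum cut.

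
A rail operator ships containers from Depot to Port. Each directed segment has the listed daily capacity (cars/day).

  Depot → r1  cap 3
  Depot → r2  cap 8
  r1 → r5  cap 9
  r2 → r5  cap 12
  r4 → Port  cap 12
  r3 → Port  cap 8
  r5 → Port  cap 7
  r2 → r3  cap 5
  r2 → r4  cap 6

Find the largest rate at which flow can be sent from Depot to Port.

Augment Depot→r1→r5→Port: bottleneck 3, flow now 3.
Augment Depot→r2→r3→Port: bottleneck 5, flow now 8.
Augment Depot→r2→r4→Port: bottleneck 3, flow now 11.
No augmenting path remains; maximum flow = 11.
In the residual graph, reachable from Depot: {Depot}.
Min-cut edges: Depot→r1 (3), Depot→r2 (8); capacity 3 + 8 = 11.
This cut is saturated, so no flow can exceed 11.

11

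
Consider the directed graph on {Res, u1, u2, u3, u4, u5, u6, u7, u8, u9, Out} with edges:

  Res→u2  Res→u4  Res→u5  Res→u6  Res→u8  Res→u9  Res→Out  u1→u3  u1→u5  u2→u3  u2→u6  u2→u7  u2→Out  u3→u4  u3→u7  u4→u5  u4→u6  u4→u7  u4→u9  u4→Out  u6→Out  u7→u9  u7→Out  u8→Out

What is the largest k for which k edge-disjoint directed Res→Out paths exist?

Assign every edge capacity 1; by Menger, the answer equals the max flow.
Path Res→Out (+1); total 1.
Path Res→u2→Out (+1); total 2.
Path Res→u4→Out (+1); total 3.
Path Res→u6→Out (+1); total 4.
Path Res→u8→Out (+1); total 5.
No residual Res→Out path; max flow = 5.
Certifying cut of size 5: {Res→Out, Res→u2, Res→u4, Res→u6, Res→u8}.

5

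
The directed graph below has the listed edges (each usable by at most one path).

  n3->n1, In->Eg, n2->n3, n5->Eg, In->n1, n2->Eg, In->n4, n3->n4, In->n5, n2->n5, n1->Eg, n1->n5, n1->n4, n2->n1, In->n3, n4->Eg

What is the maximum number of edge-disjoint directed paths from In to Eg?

Assign every edge capacity 1; by Menger, the answer equals the max flow.
Path In→Eg (+1); total 1.
Path In→n1→Eg (+1); total 2.
Path In→n4→Eg (+1); total 3.
Path In→n5→Eg (+1); total 4.
No residual In→Eg path; max flow = 4.
Certifying cut of size 4: {In→Eg, n1→Eg, n4→Eg, n5→Eg}.

4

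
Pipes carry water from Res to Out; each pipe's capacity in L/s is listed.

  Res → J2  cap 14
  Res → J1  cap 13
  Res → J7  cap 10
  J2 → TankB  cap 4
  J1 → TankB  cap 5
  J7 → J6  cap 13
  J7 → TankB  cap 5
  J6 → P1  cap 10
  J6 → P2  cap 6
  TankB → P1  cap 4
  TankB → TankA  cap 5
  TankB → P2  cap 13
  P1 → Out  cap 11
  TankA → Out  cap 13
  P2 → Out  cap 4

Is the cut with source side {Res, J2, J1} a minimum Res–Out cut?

Given cut capacity: 10 + 4 + 5 = 19.
Augment Res→J2→TankB→P1→Out: bottleneck 4, flow now 4.
Augment Res→J1→TankB→TankA→Out: bottleneck 5, flow now 9.
Augment Res→J7→J6→P1→Out: bottleneck 7, flow now 16.
Augment Res→J7→J6→P2→Out: bottleneck 3, flow now 19.
No augmenting path remains; maximum flow = 19.
Cut capacity 19 equals the max flow, so it is a minimum cut.

Yes — it is a minimum cut (capacity 19).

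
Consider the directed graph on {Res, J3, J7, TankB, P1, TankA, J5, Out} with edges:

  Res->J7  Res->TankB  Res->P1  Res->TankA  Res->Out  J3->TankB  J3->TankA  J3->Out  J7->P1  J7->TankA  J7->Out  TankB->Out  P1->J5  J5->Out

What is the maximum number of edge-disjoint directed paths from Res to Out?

Assign every edge capacity 1; by Menger, the answer equals the max flow.
Path Res→Out (+1); total 1.
Path Res→J7→Out (+1); total 2.
Path Res→TankB→Out (+1); total 3.
Path Res→P1→J5→Out (+1); total 4.
No residual Res→Out path; max flow = 4.
Certifying cut of size 4: {Res→J7, Res→Out, Res→P1, Res→TankB}.

4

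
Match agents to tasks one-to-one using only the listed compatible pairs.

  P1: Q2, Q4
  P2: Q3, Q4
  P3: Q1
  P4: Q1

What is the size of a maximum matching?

Unit-capacity flow: source→left, listed edges, right→sink; max matching = max flow.
Augmenting path P1→Q2 (+1); matched 1.
Augmenting path P2→Q3 (+1); matched 2.
Augmenting path P3→Q1 (+1); matched 3.
No augmenting path remains; maximum matching = 3.
König certificate: {P1, P2, Q1} is a vertex cover of size 3 (every listed pair touches it), so no matching can be larger.

3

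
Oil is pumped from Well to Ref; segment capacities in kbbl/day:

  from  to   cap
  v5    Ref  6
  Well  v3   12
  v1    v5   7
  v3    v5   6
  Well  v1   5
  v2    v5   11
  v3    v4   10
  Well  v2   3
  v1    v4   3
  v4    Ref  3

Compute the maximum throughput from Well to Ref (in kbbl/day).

9

Augment Well→v1→v4→Ref: bottleneck 3, flow now 3.
Augment Well→v1→v5→Ref: bottleneck 2, flow now 5.
Augment Well→v2→v5→Ref: bottleneck 3, flow now 8.
Augment Well→v3→v5→Ref: bottleneck 1, flow now 9.
No augmenting path remains; maximum flow = 9.
In the residual graph, reachable from Well: {Well, v1, v2, v3, v4, v5}.
Min-cut edges: v4→Ref (3), v5→Ref (6); capacity 3 + 6 = 9.
This cut is saturated, so no flow can exceed 9.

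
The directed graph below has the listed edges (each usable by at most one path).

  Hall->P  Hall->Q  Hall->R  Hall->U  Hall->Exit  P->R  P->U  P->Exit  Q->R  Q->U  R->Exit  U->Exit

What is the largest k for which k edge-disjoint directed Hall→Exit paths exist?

Assign every edge capacity 1; by Menger, the answer equals the max flow.
Path Hall→Exit (+1); total 1.
Path Hall→P→Exit (+1); total 2.
Path Hall→R→Exit (+1); total 3.
Path Hall→U→Exit (+1); total 4.
No residual Hall→Exit path; max flow = 4.
Certifying cut of size 4: {Hall→Exit, Hall→P, R→Exit, U→Exit}.

4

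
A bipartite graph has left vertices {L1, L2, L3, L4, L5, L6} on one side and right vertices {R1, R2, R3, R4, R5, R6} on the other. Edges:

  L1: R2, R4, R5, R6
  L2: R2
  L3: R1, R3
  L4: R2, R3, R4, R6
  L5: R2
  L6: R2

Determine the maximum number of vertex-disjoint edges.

4

Unit-capacity flow: source→left, listed edges, right→sink; max matching = max flow.
Augmenting path L1→R2 (+1); matched 1.
Augmenting path L3→R1 (+1); matched 2.
Augmenting path L4→R3 (+1); matched 3.
Augmenting path L2→R2→L1→R4 (+1); matched 4.
No augmenting path remains; maximum matching = 4.
König certificate: {L1, L3, L4, R2} is a vertex cover of size 4 (every listed pair touches it), so no matching can be larger.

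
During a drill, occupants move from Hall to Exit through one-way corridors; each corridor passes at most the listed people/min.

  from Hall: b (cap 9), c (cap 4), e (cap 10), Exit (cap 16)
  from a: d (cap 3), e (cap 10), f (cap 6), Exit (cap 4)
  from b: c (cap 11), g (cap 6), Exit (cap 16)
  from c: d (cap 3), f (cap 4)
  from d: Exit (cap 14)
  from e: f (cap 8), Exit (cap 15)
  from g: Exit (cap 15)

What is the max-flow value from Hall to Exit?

Augment Hall→Exit: bottleneck 16, flow now 16.
Augment Hall→b→Exit: bottleneck 9, flow now 25.
Augment Hall→e→Exit: bottleneck 10, flow now 35.
Augment Hall→c→d→Exit: bottleneck 3, flow now 38.
No augmenting path remains; maximum flow = 38.
In the residual graph, reachable from Hall: {Hall, c, f}.
Min-cut edges: Hall→b (9), Hall→e (10), Hall→Exit (16), c→d (3); capacity 9 + 10 + 16 + 3 = 38.
This cut is saturated, so no flow can exceed 38.

38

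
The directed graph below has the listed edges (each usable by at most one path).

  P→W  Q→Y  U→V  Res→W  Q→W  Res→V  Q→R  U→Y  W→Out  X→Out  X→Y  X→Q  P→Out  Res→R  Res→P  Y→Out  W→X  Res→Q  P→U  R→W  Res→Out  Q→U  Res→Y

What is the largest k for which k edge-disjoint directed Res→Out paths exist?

Assign every edge capacity 1; by Menger, the answer equals the max flow.
Path Res→Out (+1); total 1.
Path Res→P→Out (+1); total 2.
Path Res→W→Out (+1); total 3.
Path Res→Y→Out (+1); total 4.
Path Res→Q→W→X→Out (+1); total 5.
No residual Res→Out path; max flow = 5.
Certifying cut of size 5: {Res→Out, Res→P, W→Out, W→X, Y→Out}.

5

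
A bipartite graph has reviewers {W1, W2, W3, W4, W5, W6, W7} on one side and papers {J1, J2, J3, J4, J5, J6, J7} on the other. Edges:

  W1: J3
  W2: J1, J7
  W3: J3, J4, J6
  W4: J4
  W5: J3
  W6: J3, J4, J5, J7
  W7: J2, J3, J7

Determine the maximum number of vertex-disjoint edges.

Unit-capacity flow: source→left, listed edges, right→sink; max matching = max flow.
Augmenting path W1→J3 (+1); matched 1.
Augmenting path W2→J1 (+1); matched 2.
Augmenting path W3→J4 (+1); matched 3.
Augmenting path W6→J5 (+1); matched 4.
Augmenting path W7→J2 (+1); matched 5.
Augmenting path W4→J4→W3→J6 (+1); matched 6.
No augmenting path remains; maximum matching = 6.
König certificate: {W2, W3, W4, W6, W7, J3} is a vertex cover of size 6 (every listed pair touches it), so no matching can be larger.

6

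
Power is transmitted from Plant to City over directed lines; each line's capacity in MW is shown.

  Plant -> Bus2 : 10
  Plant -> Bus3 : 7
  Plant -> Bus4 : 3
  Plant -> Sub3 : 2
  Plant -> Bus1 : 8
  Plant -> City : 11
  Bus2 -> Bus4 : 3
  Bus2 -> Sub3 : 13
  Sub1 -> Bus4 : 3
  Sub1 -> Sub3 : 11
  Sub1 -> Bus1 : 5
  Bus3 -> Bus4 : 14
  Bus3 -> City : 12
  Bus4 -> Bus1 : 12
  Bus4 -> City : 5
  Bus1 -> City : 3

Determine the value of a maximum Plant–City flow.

Augment Plant→City: bottleneck 11, flow now 11.
Augment Plant→Bus3→City: bottleneck 7, flow now 18.
Augment Plant→Bus4→City: bottleneck 3, flow now 21.
Augment Plant→Bus1→City: bottleneck 3, flow now 24.
Augment Plant→Bus2→Bus4→City: bottleneck 2, flow now 26.
No augmenting path remains; maximum flow = 26.
In the residual graph, reachable from Plant: {Plant, Bus2, Bus4, Sub3, Bus1}.
Min-cut edges: Plant→Bus3 (7), Plant→City (11), Bus4→City (5), Bus1→City (3); capacity 7 + 11 + 5 + 3 = 26.
This cut is saturated, so no flow can exceed 26.

26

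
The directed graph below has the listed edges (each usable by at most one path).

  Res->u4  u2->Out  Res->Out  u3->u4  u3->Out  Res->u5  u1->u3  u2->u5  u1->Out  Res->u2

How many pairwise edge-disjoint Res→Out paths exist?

Assign every edge capacity 1; by Menger, the answer equals the max flow.
Path Res→Out (+1); total 1.
Path Res→u2→Out (+1); total 2.
No residual Res→Out path; max flow = 2.
Certifying cut of size 2: {Res→Out, Res→u2}.

2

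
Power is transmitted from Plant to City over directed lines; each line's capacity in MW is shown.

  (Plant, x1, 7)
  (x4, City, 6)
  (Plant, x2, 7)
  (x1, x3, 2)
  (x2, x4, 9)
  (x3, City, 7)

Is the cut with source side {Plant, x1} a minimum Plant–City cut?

Given cut capacity: 7 + 2 = 9.
Augment Plant→x1→x3→City: bottleneck 2, flow now 2.
Augment Plant→x2→x4→City: bottleneck 6, flow now 8.
No augmenting path remains; maximum flow = 8.
In the residual graph, reachable from Plant: {Plant, x1, x2, x4}.
Min-cut edges: x1→x3 (2), x4→City (6); capacity 2 + 6 = 8.
Cut capacity 9 exceeds the max flow 8, so it is not minimum.

No — its capacity is 9, but the minimum cut has capacity 8.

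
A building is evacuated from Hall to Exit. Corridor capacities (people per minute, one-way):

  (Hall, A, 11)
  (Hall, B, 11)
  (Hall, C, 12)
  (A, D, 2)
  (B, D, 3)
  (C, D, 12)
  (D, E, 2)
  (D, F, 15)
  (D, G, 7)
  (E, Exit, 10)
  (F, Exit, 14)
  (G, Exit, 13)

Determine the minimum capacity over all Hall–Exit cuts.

17

Augment Hall→A→D→E→Exit: bottleneck 2, flow now 2.
Augment Hall→B→D→F→Exit: bottleneck 3, flow now 5.
Augment Hall→C→D→F→Exit: bottleneck 11, flow now 16.
Augment Hall→C→D→G→Exit: bottleneck 1, flow now 17.
No augmenting path remains; maximum flow = 17.
By max-flow min-cut, the minimum cut capacity equals the max flow.
In the residual graph, reachable from Hall: {Hall, A, B}.
Min-cut edges: Hall→C (12), A→D (2), B→D (3); capacity 12 + 2 + 3 = 17.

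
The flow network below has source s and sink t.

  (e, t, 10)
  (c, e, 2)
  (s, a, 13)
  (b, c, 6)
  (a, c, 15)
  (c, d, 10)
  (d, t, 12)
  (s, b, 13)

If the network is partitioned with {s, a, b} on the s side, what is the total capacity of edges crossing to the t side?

21

Edges leaving {s, a, b}: a→c (15), b→c (6).
Cut capacity = 15 + 6 = 21.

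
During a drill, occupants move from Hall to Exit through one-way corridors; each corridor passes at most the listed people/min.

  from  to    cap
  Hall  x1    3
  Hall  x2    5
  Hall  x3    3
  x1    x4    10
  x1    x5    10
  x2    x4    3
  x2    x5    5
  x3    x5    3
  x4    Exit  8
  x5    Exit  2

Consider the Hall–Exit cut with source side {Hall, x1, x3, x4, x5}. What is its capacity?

15

Edges leaving {Hall, x1, x3, x4, x5}: Hall→x2 (5), x4→Exit (8), x5→Exit (2).
Cut capacity = 5 + 8 + 2 = 15.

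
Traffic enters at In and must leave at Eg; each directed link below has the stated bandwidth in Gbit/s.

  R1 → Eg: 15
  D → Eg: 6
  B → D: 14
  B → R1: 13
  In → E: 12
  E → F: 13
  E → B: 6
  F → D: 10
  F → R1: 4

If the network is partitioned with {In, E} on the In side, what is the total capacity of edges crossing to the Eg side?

Edges leaving {In, E}: E→B (6), E→F (13).
Cut capacity = 6 + 13 = 19.

19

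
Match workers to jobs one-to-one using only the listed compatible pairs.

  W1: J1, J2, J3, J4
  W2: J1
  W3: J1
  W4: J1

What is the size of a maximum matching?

Unit-capacity flow: source→left, listed edges, right→sink; max matching = max flow.
Augmenting path W1→J1 (+1); matched 1.
Augmenting path W2→J1→W1→J2 (+1); matched 2.
No augmenting path remains; maximum matching = 2.
König certificate: {W1, J1} is a vertex cover of size 2 (every listed pair touches it), so no matching can be larger.

2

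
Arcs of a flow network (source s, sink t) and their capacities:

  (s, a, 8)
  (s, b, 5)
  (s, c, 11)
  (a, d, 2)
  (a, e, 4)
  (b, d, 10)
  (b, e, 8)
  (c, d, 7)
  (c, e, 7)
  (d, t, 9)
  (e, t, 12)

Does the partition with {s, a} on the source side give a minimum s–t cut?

Given cut capacity: 5 + 11 + 2 + 4 = 22.
Augment s→a→d→t: bottleneck 2, flow now 2.
Augment s→a→e→t: bottleneck 4, flow now 6.
Augment s→b→d→t: bottleneck 5, flow now 11.
Augment s→c→d→t: bottleneck 2, flow now 13.
Augment s→c→e→t: bottleneck 7, flow now 20.
Augment s→c→d→b→e→t: bottleneck 1, flow now 21. (uses reverse residual edge)
No augmenting path remains; maximum flow = 21.
In the residual graph, reachable from s: {s, a, b, c, d, e}.
Min-cut edges: d→t (9), e→t (12); capacity 9 + 12 = 21.
Cut capacity 22 exceeds the max flow 21, so it is not minimum.

No — its capacity is 22, but the minimum cut has capacity 21.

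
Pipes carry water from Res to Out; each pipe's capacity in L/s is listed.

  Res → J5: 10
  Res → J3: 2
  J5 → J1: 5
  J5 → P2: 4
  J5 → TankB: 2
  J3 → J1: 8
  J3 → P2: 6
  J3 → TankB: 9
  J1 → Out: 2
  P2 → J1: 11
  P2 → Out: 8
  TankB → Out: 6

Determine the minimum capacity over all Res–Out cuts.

10

Augment Res→J5→J1→Out: bottleneck 2, flow now 2.
Augment Res→J5→P2→Out: bottleneck 4, flow now 6.
Augment Res→J5→TankB→Out: bottleneck 2, flow now 8.
Augment Res→J3→P2→Out: bottleneck 2, flow now 10.
No augmenting path remains; maximum flow = 10.
By max-flow min-cut, the minimum cut capacity equals the max flow.
In the residual graph, reachable from Res: {Res, J5, J1}.
Min-cut edges: Res→J3 (2), J5→P2 (4), J5→TankB (2), J1→Out (2); capacity 2 + 4 + 2 + 2 = 10.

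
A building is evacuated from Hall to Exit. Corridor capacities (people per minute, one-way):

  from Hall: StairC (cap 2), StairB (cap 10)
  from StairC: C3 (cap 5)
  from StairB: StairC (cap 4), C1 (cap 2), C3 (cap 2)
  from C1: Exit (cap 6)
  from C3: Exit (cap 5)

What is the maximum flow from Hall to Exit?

Augment Hall→StairC→C3→Exit: bottleneck 2, flow now 2.
Augment Hall→StairB→C1→Exit: bottleneck 2, flow now 4.
Augment Hall→StairB→C3→Exit: bottleneck 2, flow now 6.
Augment Hall→StairB→StairC→C3→Exit: bottleneck 1, flow now 7.
No augmenting path remains; maximum flow = 7.
In the residual graph, reachable from Hall: {Hall, StairC, StairB, C3}.
Min-cut edges: StairB→C1 (2), C3→Exit (5); capacity 2 + 5 = 7.
This cut is saturated, so no flow can exceed 7.

7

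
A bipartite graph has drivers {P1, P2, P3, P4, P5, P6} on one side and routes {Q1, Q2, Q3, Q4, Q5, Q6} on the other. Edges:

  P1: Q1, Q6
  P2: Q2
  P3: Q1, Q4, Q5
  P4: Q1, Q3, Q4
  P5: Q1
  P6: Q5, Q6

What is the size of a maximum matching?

Unit-capacity flow: source→left, listed edges, right→sink; max matching = max flow.
Augmenting path P1→Q1 (+1); matched 1.
Augmenting path P2→Q2 (+1); matched 2.
Augmenting path P3→Q4 (+1); matched 3.
Augmenting path P4→Q3 (+1); matched 4.
Augmenting path P6→Q5 (+1); matched 5.
Augmenting path P5→Q1→P1→Q6 (+1); matched 6.
No augmenting path remains; maximum matching = 6.
König certificate: {P1, P2, P3, P4, P5, P6} is a vertex cover of size 6 (every listed pair touches it), so no matching can be larger.

6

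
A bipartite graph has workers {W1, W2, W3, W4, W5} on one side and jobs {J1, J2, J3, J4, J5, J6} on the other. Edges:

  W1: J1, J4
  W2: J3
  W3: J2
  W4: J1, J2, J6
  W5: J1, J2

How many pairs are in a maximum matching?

Unit-capacity flow: source→left, listed edges, right→sink; max matching = max flow.
Augmenting path W1→J1 (+1); matched 1.
Augmenting path W2→J3 (+1); matched 2.
Augmenting path W3→J2 (+1); matched 3.
Augmenting path W4→J6 (+1); matched 4.
Augmenting path W5→J1→W1→J4 (+1); matched 5.
No augmenting path remains; maximum matching = 5.
König certificate: {W1, W2, W3, W4, W5} is a vertex cover of size 5 (every listed pair touches it), so no matching can be larger.

5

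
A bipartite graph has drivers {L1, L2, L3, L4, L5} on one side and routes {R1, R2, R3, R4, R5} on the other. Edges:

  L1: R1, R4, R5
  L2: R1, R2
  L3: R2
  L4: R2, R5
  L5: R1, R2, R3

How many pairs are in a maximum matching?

5

Unit-capacity flow: source→left, listed edges, right→sink; max matching = max flow.
Augmenting path L1→R1 (+1); matched 1.
Augmenting path L2→R2 (+1); matched 2.
Augmenting path L4→R5 (+1); matched 3.
Augmenting path L5→R3 (+1); matched 4.
Augmenting path L3→R2→L2→R1→L1→R4 (+1); matched 5.
No augmenting path remains; maximum matching = 5.
König certificate: {L1, L2, L3, L4, L5} is a vertex cover of size 5 (every listed pair touches it), so no matching can be larger.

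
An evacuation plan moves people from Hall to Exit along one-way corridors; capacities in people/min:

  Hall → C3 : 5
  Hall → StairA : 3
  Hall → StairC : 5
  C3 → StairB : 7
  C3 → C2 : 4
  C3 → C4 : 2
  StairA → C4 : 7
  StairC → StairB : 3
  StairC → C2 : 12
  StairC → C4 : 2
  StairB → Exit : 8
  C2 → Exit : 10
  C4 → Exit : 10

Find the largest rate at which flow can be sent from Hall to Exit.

Augment Hall→C3→StairB→Exit: bottleneck 5, flow now 5.
Augment Hall→StairA→C4→Exit: bottleneck 3, flow now 8.
Augment Hall→StairC→StairB→Exit: bottleneck 3, flow now 11.
Augment Hall→StairC→C2→Exit: bottleneck 2, flow now 13.
No augmenting path remains; maximum flow = 13.
In the residual graph, reachable from Hall: {Hall}.
Min-cut edges: Hall→C3 (5), Hall→StairA (3), Hall→StairC (5); capacity 5 + 3 + 5 = 13.
This cut is saturated, so no flow can exceed 13.

13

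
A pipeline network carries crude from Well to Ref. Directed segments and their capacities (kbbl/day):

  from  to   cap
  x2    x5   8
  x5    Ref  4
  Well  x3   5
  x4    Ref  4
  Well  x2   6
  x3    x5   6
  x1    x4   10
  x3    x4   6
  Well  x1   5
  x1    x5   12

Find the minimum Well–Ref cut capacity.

Augment Well→x1→x4→Ref: bottleneck 4, flow now 4.
Augment Well→x1→x5→Ref: bottleneck 1, flow now 5.
Augment Well→x2→x5→Ref: bottleneck 3, flow now 8.
No augmenting path remains; maximum flow = 8.
By max-flow min-cut, the minimum cut capacity equals the max flow.
In the residual graph, reachable from Well: {Well, x1, x2, x3, x4, x5}.
Min-cut edges: x4→Ref (4), x5→Ref (4); capacity 4 + 4 = 8.

8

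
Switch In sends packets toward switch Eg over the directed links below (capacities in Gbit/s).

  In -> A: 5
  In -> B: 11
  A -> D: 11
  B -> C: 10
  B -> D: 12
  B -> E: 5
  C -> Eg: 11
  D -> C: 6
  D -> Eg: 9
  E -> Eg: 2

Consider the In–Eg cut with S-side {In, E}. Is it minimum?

No — its capacity is 18, but the minimum cut has capacity 16.

Given cut capacity: 5 + 11 + 2 = 18.
Augment In→A→D→Eg: bottleneck 5, flow now 5.
Augment In→B→C→Eg: bottleneck 10, flow now 15.
Augment In→B→D→Eg: bottleneck 1, flow now 16.
No augmenting path remains; maximum flow = 16.
In the residual graph, reachable from In: {In}.
Min-cut edges: In→A (5), In→B (11); capacity 5 + 11 = 16.
Cut capacity 18 exceeds the max flow 16, so it is not minimum.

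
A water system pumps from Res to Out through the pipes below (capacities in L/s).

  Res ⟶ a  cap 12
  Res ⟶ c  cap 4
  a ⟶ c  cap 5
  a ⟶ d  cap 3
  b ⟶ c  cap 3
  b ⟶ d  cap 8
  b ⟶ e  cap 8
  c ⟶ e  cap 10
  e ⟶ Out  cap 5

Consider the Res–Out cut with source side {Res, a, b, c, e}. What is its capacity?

Edges leaving {Res, a, b, c, e}: a→d (3), b→d (8), e→Out (5).
Cut capacity = 3 + 8 + 5 = 16.

16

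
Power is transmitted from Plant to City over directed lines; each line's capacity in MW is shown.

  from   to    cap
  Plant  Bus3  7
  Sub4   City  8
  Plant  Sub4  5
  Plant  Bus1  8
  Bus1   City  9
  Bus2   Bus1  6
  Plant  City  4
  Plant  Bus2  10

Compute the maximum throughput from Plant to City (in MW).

18

Augment Plant→City: bottleneck 4, flow now 4.
Augment Plant→Bus1→City: bottleneck 8, flow now 12.
Augment Plant→Sub4→City: bottleneck 5, flow now 17.
Augment Plant→Bus2→Bus1→City: bottleneck 1, flow now 18.
No augmenting path remains; maximum flow = 18.
In the residual graph, reachable from Plant: {Plant, Bus3, Bus2, Bus1}.
Min-cut edges: Plant→Sub4 (5), Plant→City (4), Bus1→City (9); capacity 5 + 4 + 9 = 18.
This cut is saturated, so no flow can exceed 18.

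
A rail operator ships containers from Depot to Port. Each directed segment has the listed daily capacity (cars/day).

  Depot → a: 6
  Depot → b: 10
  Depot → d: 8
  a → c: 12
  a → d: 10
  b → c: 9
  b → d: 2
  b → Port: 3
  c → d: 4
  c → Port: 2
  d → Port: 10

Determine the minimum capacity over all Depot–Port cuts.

15

Augment Depot→b→Port: bottleneck 3, flow now 3.
Augment Depot→d→Port: bottleneck 8, flow now 11.
Augment Depot→a→c→Port: bottleneck 2, flow now 13.
Augment Depot→a→d→Port: bottleneck 2, flow now 15.
No augmenting path remains; maximum flow = 15.
By max-flow min-cut, the minimum cut capacity equals the max flow.
In the residual graph, reachable from Depot: {Depot, a, b, c, d}.
Min-cut edges: b→Port (3), c→Port (2), d→Port (10); capacity 3 + 2 + 10 = 15.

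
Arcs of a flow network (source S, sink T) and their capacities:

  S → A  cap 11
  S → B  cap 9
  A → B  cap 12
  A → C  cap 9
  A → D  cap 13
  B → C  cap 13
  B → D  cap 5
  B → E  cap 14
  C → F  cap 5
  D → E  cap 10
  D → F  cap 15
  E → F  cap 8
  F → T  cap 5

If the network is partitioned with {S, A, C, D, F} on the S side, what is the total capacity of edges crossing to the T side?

36

Edges leaving {S, A, C, D, F}: S→B (9), A→B (12), D→E (10), F→T (5).
Cut capacity = 9 + 12 + 10 + 5 = 36.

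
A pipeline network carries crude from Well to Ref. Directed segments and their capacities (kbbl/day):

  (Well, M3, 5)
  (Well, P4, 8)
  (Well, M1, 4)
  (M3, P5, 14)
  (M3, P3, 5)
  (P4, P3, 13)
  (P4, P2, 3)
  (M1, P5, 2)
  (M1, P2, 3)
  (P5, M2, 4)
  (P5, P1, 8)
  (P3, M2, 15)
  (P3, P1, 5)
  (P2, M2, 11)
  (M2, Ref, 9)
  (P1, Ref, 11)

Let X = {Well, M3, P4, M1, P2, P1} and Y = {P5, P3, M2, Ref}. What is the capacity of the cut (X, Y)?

Edges leaving {Well, M3, P4, M1, P2, P1}: M3→P5 (14), M3→P3 (5), P4→P3 (13), M1→P5 (2), P2→M2 (11), P1→Ref (11).
Cut capacity = 14 + 5 + 13 + 2 + 11 + 11 = 56.

56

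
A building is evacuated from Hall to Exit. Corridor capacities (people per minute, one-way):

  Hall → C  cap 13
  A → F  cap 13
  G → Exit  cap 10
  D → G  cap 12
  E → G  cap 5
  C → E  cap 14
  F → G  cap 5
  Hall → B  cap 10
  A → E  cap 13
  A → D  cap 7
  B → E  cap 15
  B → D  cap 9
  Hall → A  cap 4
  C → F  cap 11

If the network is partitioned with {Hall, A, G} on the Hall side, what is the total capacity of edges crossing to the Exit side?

Edges leaving {Hall, A, G}: Hall→B (10), Hall→C (13), A→D (7), A→E (13), A→F (13), G→Exit (10).
Cut capacity = 10 + 13 + 7 + 13 + 13 + 10 = 66.

66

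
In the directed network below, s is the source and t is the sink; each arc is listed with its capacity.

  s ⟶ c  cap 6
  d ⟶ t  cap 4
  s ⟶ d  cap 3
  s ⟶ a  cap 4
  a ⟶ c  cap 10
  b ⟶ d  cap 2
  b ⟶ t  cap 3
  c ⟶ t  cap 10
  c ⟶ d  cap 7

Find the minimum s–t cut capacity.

Augment s→c→t: bottleneck 6, flow now 6.
Augment s→d→t: bottleneck 3, flow now 9.
Augment s→a→c→t: bottleneck 4, flow now 13.
No augmenting path remains; maximum flow = 13.
By max-flow min-cut, the minimum cut capacity equals the max flow.
In the residual graph, reachable from s: {s}.
Min-cut edges: s→a (4), s→c (6), s→d (3); capacity 4 + 6 + 3 = 13.

13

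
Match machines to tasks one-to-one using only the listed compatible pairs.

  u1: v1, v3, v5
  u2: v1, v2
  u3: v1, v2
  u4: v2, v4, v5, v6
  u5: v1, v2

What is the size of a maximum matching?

Unit-capacity flow: source→left, listed edges, right→sink; max matching = max flow.
Augmenting path u1→v1 (+1); matched 1.
Augmenting path u2→v2 (+1); matched 2.
Augmenting path u4→v4 (+1); matched 3.
Augmenting path u3→v1→u1→v3 (+1); matched 4.
No augmenting path remains; maximum matching = 4.
König certificate: {u1, u4, v1, v2} is a vertex cover of size 4 (every listed pair touches it), so no matching can be larger.

4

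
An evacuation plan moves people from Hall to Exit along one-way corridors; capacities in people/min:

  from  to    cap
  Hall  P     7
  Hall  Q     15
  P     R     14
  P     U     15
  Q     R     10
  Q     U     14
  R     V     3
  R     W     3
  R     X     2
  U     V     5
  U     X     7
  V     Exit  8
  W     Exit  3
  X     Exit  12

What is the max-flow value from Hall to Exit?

Augment Hall→P→R→V→Exit: bottleneck 3, flow now 3.
Augment Hall→P→R→W→Exit: bottleneck 3, flow now 6.
Augment Hall→P→R→X→Exit: bottleneck 1, flow now 7.
Augment Hall→Q→R→X→Exit: bottleneck 1, flow now 8.
Augment Hall→Q→U→V→Exit: bottleneck 5, flow now 13.
Augment Hall→Q→U→X→Exit: bottleneck 7, flow now 20.
No augmenting path remains; maximum flow = 20.
In the residual graph, reachable from Hall: {Hall, P, Q, R, U}.
Min-cut edges: R→V (3), R→W (3), R→X (2), U→V (5), U→X (7); capacity 3 + 3 + 2 + 5 + 7 = 20.
This cut is saturated, so no flow can exceed 20.

20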